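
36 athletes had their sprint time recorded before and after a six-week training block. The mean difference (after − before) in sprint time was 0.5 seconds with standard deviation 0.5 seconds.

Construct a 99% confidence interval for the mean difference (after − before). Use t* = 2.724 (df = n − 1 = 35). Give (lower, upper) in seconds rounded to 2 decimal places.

(0.27, 0.73)

Paired design: SE = s_d/√n = 0.5/√36 = 0.0833.
t* = 2.724; margin of error = 2.724 × 0.0833 = 0.2269.
0.5 ± 0.2269 → (0.27, 0.73).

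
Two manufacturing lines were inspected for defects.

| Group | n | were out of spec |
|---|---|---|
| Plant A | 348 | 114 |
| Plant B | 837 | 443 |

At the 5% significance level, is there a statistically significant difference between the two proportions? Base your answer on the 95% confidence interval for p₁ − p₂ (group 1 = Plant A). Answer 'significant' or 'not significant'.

significant

Sample proportions: 114/348 = 0.3276, 443/837 = 0.5293.
Each SE is √(p̂(1−p̂)/n): √(0.3276·0.6724/348) = 0.02516 and √(0.5293·0.4707/837) = 0.01725.
SE(p̂₁ − p̂₂) = √(SE₁² + SE₂²) = √(0.0006330256 + 0.0002975625) = 0.03051, since the two samples are independent.
At 95% confidence z* = 1.960; margin = 1.960 × 0.03051 = 0.05980.
The difference is 0.3276 − 0.5293 = -0.2017, so the interval is -0.2017 ± 0.05980 = (-0.26150, -0.14190).
The interval (-0.26150, -0.14190) does not contain 0, so the difference is significant.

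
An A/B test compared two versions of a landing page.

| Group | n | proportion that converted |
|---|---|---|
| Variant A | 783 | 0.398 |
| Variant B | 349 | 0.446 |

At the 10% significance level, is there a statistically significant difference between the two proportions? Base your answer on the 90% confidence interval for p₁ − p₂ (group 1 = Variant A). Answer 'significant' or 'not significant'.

not significant

The two standard errors are √(0.3980×0.6020/783) = 0.01749 and √(0.4460×0.5540/349) = 0.02661.
Because the samples are independent, SE_diff = √(0.01749² + 0.02661²) = 0.03184.
Using z* = 1.645 for 90%, ME = 1.645 × 0.03184 = 0.05238.
p̂₁ − p̂₂ = -0.0480; interval -0.0480 ± 0.05238 gives (-0.10038, 0.00438).
The interval (-0.10038, 0.00438) contains 0, so the difference is not significant.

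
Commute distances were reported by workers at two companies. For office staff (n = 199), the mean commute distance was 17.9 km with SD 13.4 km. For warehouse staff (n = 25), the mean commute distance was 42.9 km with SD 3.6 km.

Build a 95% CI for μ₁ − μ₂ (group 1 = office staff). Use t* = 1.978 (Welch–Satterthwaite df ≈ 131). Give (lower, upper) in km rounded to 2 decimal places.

(-27.36, -22.64)

Standard errors of each mean: 13.4/√199 = 0.9499 and 3.6/√25 = 0.7200.
SE(x̄₁ − x̄₂) = √(0.9499² + 0.7200²) = 1.1919 for independent samples with unequal variances.
With t* = 1.978, the margin is 1.978 × 1.1919 = 2.3576.
x̄₁ − x̄₂ = 17.9 − 42.9 = -25.0000; the interval is -25.0000 ± 2.3576 = (-27.36, -22.64).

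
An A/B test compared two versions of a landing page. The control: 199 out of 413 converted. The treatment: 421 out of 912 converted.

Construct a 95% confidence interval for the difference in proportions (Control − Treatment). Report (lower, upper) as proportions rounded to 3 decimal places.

(-0.038, 0.078)

Sample proportions: 199/413 = 0.4818, 421/912 = 0.4616.
Each SE is √(p̂(1−p̂)/n): √(0.4818·0.5182/413) = 0.02459 and √(0.4616·0.5384/912) = 0.01651.
SE(p̂₁ − p̂₂) = √(SE₁² + SE₂²) = √(0.0006046681 + 0.0002725801) = 0.02962, since the two samples are independent.
At 95% confidence z* = 1.960; margin = 1.960 × 0.02962 = 0.05806.
The difference is 0.4818 − 0.4616 = 0.0202, so the interval is 0.0202 ± 0.05806 = (-0.038, 0.078).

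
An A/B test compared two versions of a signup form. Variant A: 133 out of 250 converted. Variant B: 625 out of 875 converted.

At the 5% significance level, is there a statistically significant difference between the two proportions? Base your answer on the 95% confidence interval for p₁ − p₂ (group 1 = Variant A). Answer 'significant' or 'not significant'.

significant

Sample proportions: 133/250 = 0.5320, 625/875 = 0.7143.
Each SE is √(p̂(1−p̂)/n): √(0.5320·0.4680/250) = 0.03156 and √(0.7143·0.2857/875) = 0.01527.
SE(p̂₁ − p̂₂) = √(SE₁² + SE₂²) = √(0.0009960336 + 0.0002331729) = 0.03506, since the two samples are independent.
At 95% confidence z* = 1.960; margin = 1.960 × 0.03506 = 0.06872.
The difference is 0.5320 − 0.7143 = -0.1823, so the interval is -0.1823 ± 0.06872 = (-0.25102, -0.11358).
The interval (-0.25102, -0.11358) does not contain 0, so the difference is significant.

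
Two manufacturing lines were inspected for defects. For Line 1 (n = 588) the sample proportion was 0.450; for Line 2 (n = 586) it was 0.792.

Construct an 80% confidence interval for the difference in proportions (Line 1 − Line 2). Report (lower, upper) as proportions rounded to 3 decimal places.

SE₁ = √(p̂₁(1−p̂₁)/n₁) = √(0.4500·0.5500/588) = 0.02052; SE₂ = √(0.7920·0.2080/586) = 0.01677.
Independent samples: SE of the difference = √(SE₁² + SE₂²) = √(0.0004210704 + 0.0002812329) = 0.02650.
z* for 80% confidence is 1.282, so the margin of error is 1.282 × 0.02650 = 0.03397.
Point estimate p̂₁ − p̂₂ = 0.4500 − 0.7920 = -0.3420.
-0.3420 ± 0.03397 → (-0.376, -0.308).

(-0.376, -0.308)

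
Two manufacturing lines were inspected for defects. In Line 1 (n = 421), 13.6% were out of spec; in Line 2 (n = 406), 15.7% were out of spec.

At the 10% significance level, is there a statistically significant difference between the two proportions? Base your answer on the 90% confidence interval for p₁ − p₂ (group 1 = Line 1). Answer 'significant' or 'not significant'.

not significant

SE₁ = √(p̂₁(1−p̂₁)/n₁) = √(0.1360·0.8640/421) = 0.01671; SE₂ = √(0.1570·0.8430/406) = 0.01806.
Independent samples: SE of the difference = √(SE₁² + SE₂²) = √(0.0002792241 + 0.0003261636) = 0.02460.
z* for 90% confidence is 1.645, so the margin of error is 1.645 × 0.02460 = 0.04047.
Point estimate p̂₁ − p̂₂ = 0.1360 − 0.1570 = -0.0210.
-0.0210 ± 0.04047 → (-0.06147, 0.01947).
The interval (-0.06147, 0.01947) contains 0, so the difference is not significant.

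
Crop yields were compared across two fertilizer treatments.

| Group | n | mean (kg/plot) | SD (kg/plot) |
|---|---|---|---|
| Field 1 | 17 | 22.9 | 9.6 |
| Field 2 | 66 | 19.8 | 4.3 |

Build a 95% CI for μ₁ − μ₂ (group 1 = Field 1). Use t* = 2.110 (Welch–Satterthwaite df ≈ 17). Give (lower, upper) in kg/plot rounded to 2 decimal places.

(-1.94, 8.14)

SE₁ = s₁/√n₁ = 9.6/√17 = 2.3283; SE₂ = 4.3/√66 = 0.5293.
Independent samples, unequal variances: SE_diff = √(SE₁² + SE₂²) = √(5.42098089 + 0.28015849) = 2.3877.
t* = 2.110, so margin of error = 2.110 × 2.3877 = 5.0380.
Difference in means = 22.9 − 19.8 = 3.1000.
3.1000 ± 5.0380 → (-1.94, 8.14).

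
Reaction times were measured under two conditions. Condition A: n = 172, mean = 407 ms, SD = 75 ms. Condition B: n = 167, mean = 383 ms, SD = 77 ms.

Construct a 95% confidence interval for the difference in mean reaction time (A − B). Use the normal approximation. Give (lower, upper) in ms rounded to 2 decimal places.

SE₁ = s₁/√n₁ = 75/√172 = 5.7187; SE₂ = 77/√167 = 5.9584.
Independent samples, unequal variances: SE_diff = √(SE₁² + SE₂²) = √(32.70352969 + 35.50253056) = 8.2587.
z* = 1.960, so margin of error = 1.960 × 8.2587 = 16.1871.
Difference in means = 407 − 383 = 24.0000.
24.0000 ± 16.1871 → (7.81, 40.19).

(7.81, 40.19)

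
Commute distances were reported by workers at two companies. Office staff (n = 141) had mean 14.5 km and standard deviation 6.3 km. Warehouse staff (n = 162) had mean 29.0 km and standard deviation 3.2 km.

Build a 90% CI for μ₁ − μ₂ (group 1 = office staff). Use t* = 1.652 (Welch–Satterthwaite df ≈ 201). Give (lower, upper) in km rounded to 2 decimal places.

Standard errors of each mean: 6.3/√141 = 0.5306 and 3.2/√162 = 0.2514.
SE(x̄₁ − x̄₂) = √(0.5306² + 0.2514²) = 0.5871 for independent samples with unequal variances.
With t* = 1.652, the margin is 1.652 × 0.5871 = 0.9699.
x̄₁ − x̄₂ = 14.5 − 29.0 = -14.5000; the interval is -14.5000 ± 0.9699 = (-15.47, -13.53).

(-15.47, -13.53)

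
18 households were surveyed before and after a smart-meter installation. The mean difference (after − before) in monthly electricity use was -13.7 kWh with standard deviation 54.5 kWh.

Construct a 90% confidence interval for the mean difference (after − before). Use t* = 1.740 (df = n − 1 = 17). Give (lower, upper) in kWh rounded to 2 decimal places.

This is a matched-pairs design, so SE = s_d/√n = 54.5/√18 = 12.8458.
Margin = 1.740 × 12.8458 = 22.3517; the interval is -13.7 ± 22.3517 = (-36.05, 8.65).

(-36.05, 8.65)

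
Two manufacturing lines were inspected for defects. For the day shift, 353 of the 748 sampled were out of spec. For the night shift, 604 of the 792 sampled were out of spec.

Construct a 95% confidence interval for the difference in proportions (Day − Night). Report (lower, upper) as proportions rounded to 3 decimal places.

(-0.337, -0.244)

Sample proportions: 353/748 = 0.4719, 604/792 = 0.7626.
Each SE is √(p̂(1−p̂)/n): √(0.4719·0.5281/748) = 0.01825 and √(0.7626·0.2374/792) = 0.01512.
SE(p̂₁ − p̂₂) = √(SE₁² + SE₂²) = √(0.0003330625 + 0.0002286144) = 0.02370, since the two samples are independent.
At 95% confidence z* = 1.960; margin = 1.960 × 0.02370 = 0.04645.
The difference is 0.4719 − 0.7626 = -0.2907, so the interval is -0.2907 ± 0.04645 = (-0.337, -0.244).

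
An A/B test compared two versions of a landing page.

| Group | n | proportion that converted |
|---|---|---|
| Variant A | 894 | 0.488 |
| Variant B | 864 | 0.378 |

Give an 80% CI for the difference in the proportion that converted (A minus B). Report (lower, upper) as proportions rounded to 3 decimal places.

(0.080, 0.140)

The two standard errors are √(0.4880×0.5120/894) = 0.01672 and √(0.3780×0.6220/864) = 0.01650.
Because the samples are independent, SE_diff = √(0.01672² + 0.01650²) = 0.02349.
Using z* = 1.282 for 80%, ME = 1.282 × 0.02349 = 0.03011.
p̂₁ − p̂₂ = 0.1100; interval 0.1100 ± 0.03011 gives (0.080, 0.140).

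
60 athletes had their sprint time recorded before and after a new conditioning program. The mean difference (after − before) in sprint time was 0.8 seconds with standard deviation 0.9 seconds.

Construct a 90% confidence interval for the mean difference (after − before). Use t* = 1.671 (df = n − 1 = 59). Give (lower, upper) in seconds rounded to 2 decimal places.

This is a matched-pairs design, so SE = s_d/√n = 0.9/√60 = 0.1162.
Margin = 1.671 × 0.1162 = 0.1942; the interval is 0.8 ± 0.1942 = (0.61, 0.99).

(0.61, 0.99)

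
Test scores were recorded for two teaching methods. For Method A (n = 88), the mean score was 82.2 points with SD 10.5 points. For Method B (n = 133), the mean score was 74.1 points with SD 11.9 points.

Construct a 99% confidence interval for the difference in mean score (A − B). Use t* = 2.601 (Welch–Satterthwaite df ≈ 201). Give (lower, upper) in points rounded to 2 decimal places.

Standard errors of each mean: 10.5/√88 = 1.1193 and 11.9/√133 = 1.0319.
SE(x̄₁ − x̄₂) = √(1.1193² + 1.0319²) = 1.5224 for independent samples with unequal variances.
With t* = 2.601, the margin is 2.601 × 1.5224 = 3.9598.
x̄₁ − x̄₂ = 82.2 − 74.1 = 8.1000; the interval is 8.1000 ± 3.9598 = (4.14, 12.06).

(4.14, 12.06)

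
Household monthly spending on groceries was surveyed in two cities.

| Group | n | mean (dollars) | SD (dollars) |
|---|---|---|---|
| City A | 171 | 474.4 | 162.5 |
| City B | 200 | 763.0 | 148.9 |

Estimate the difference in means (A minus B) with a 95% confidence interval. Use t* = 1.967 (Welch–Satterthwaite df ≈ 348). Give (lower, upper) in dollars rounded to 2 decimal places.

Per-group SEs: s₁/√n₁ = 162.5/√171 = 12.4267, s₂/√n₂ = 148.9/√200 = 10.5288.
Unpooled SE of the difference: √(154.42287289 + 110.85562944) = 16.2874.
Margin of error = t* · SE = 1.967 × 16.2874 = 32.0373.
x̄₁ − x̄₂ = 474.4 − 763.0 = -288.6000.
CI: -288.6000 ± 32.0373 = (-320.64, -256.56).

(-320.64, -256.56)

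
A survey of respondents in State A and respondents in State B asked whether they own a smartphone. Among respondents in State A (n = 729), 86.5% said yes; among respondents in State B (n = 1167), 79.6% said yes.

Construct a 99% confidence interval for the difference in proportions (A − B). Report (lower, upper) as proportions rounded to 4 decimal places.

(0.0244, 0.1136)

SE₁ = √(p̂₁(1−p̂₁)/n₁) = √(0.8650·0.1350/729) = 0.01266; SE₂ = √(0.7960·0.2040/1167) = 0.01180.
Independent samples: SE of the difference = √(SE₁² + SE₂²) = √(0.0001602756 + 0.00013924) = 0.01731.
z* for 99% confidence is 2.576, so the margin of error is 2.576 × 0.01731 = 0.04459.
Point estimate p̂₁ − p̂₂ = 0.8650 − 0.7960 = 0.0690.
0.0690 ± 0.04459 → (0.0244, 0.1136).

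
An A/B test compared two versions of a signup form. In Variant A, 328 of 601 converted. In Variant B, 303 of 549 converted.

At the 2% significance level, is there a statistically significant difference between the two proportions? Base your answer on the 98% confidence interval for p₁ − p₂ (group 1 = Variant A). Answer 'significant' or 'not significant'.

First, p̂₁ = 328/601 = 0.5458; p̂₂ = 303/549 = 0.5519.
The two standard errors are √(0.5458×0.4542/601) = 0.02031 and √(0.5519×0.4481/549) = 0.02122.
Because the samples are independent, SE_diff = √(0.02031² + 0.02122²) = 0.02937.
Using z* = 2.326 for 98%, ME = 2.326 × 0.02937 = 0.06831.
p̂₁ − p̂₂ = -0.0061; interval -0.0061 ± 0.06831 gives (-0.07441, 0.06221).
The interval (-0.07441, 0.06221) contains 0, so the difference is not significant.

not significant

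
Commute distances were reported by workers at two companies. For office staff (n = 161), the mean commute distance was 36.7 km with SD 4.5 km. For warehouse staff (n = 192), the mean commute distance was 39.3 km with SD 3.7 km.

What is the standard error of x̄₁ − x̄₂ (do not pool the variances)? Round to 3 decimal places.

0.444

Standard errors of each mean: 4.5/√161 = 0.3546 and 3.7/√192 = 0.2670.
SE(x̄₁ − x̄₂) = √(0.3546² + 0.2670²) = 0.4439 for independent samples with unequal variances.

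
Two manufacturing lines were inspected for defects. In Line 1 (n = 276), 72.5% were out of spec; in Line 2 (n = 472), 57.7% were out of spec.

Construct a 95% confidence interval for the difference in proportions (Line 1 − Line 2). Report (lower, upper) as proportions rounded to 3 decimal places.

SE₁ = √(p̂₁(1−p̂₁)/n₁) = √(0.7250·0.2750/276) = 0.02688; SE₂ = √(0.5770·0.4230/472) = 0.02274.
Independent samples: SE of the difference = √(SE₁² + SE₂²) = √(0.0007225344 + 0.0005171076) = 0.03521.
z* for 95% confidence is 1.960, so the margin of error is 1.960 × 0.03521 = 0.06901.
Point estimate p̂₁ − p̂₂ = 0.7250 − 0.5770 = 0.1480.
0.1480 ± 0.06901 → (0.079, 0.217).

(0.079, 0.217)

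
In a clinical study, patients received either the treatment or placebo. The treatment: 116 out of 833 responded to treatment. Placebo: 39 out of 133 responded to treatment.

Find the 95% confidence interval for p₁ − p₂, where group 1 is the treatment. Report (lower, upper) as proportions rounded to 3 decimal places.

First, p̂₁ = 116/833 = 0.1393; p̂₂ = 39/133 = 0.2932.
The two standard errors are √(0.1393×0.8607/833) = 0.01200 and √(0.2932×0.7068/133) = 0.03947.
Because the samples are independent, SE_diff = √(0.01200² + 0.03947²) = 0.04125.
Using z* = 1.960 for 95%, ME = 1.960 × 0.04125 = 0.08085.
p̂₁ − p̂₂ = -0.1539; interval -0.1539 ± 0.08085 gives (-0.235, -0.073).

(-0.235, -0.073)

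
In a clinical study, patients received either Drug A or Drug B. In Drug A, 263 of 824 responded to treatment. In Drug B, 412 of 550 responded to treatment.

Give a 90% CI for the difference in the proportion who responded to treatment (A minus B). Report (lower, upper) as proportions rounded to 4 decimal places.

First, p̂₁ = 263/824 = 0.3192; p̂₂ = 412/550 = 0.7491.
The two standard errors are √(0.3192×0.6808/824) = 0.01624 and √(0.7491×0.2509/550) = 0.01849.
Because the samples are independent, SE_diff = √(0.01624² + 0.01849²) = 0.02461.
Using z* = 1.645 for 90%, ME = 1.645 × 0.02461 = 0.04048.
p̂₁ − p̂₂ = -0.4299; interval -0.4299 ± 0.04048 gives (-0.4704, -0.3894).

(-0.4704, -0.3894)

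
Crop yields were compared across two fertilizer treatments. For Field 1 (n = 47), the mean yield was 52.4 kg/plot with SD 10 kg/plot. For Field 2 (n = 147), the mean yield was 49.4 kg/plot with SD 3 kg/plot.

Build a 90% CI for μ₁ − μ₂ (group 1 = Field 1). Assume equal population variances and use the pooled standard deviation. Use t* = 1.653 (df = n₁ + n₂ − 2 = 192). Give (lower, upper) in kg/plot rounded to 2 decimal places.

Pooled variance s_p² = [46·10² + 146·3²] / (47+147−2) = 30.8021, so s_p = 5.5500.
SE_diff = s_p·√(1/n₁ + 1/n₂) = 5.5500·√(1/47 + 1/147) = 0.9300.
t* = 1.653; margin = 1.653 × 0.9300 = 1.5373.
Difference = 52.4 − 49.4 = 3.0000.
3.0000 ± 1.5373 → (1.46, 4.54).

(1.46, 4.54)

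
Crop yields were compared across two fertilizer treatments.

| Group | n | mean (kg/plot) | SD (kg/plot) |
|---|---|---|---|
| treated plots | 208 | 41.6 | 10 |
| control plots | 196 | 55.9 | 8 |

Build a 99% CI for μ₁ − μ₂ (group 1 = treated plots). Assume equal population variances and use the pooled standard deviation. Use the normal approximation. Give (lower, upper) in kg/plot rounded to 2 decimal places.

(-16.63, -11.97)

Pooled variance s_p² = [207·10² + 195·8²] / (208+196−2) = 82.5373, so s_p = 9.0850.
SE_diff = s_p·√(1/n₁ + 1/n₂) = 9.0850·√(1/208 + 1/196) = 0.9044.
z* = 2.576; margin = 2.576 × 0.9044 = 2.3297.
Difference = 41.6 − 55.9 = -14.3000.
-14.3000 ± 2.3297 → (-16.63, -11.97).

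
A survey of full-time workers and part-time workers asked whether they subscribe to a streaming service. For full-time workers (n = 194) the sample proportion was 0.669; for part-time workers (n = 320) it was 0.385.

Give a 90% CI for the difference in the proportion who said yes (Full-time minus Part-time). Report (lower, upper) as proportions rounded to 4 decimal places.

SE₁ = √(p̂₁(1−p̂₁)/n₁) = √(0.6690·0.3310/194) = 0.03379; SE₂ = √(0.3850·0.6150/320) = 0.02720.
Independent samples: SE of the difference = √(SE₁² + SE₂²) = √(0.0011417641 + 0.00073984) = 0.04338.
z* for 90% confidence is 1.645, so the margin of error is 1.645 × 0.04338 = 0.07136.
Point estimate p̂₁ − p̂₂ = 0.6690 − 0.3850 = 0.2840.
0.2840 ± 0.07136 → (0.2126, 0.3554).

(0.2126, 0.3554)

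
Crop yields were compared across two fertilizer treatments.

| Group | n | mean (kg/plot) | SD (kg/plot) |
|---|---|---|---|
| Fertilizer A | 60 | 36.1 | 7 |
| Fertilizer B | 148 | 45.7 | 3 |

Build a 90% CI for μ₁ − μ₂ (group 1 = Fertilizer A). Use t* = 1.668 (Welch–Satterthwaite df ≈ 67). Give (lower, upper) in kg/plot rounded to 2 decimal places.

Standard errors of each mean: 7/√60 = 0.9037 and 3/√148 = 0.2466.
SE(x̄₁ − x̄₂) = √(0.9037² + 0.2466²) = 0.9367 for independent samples with unequal variances.
With t* = 1.668, the margin is 1.668 × 0.9367 = 1.5624.
x̄₁ − x̄₂ = 36.1 − 45.7 = -9.6000; the interval is -9.6000 ± 1.5624 = (-11.16, -8.04).

(-11.16, -8.04)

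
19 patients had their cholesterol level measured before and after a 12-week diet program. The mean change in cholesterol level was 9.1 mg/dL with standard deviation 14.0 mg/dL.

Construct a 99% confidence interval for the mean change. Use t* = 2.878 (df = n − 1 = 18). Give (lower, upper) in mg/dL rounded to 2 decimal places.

(-0.14, 18.34)

Paired design: SE = s_d/√n = 14.0/√19 = 3.2118.
t* = 2.878; margin of error = 2.878 × 3.2118 = 9.2436.
9.1 ± 9.2436 → (-0.14, 18.34).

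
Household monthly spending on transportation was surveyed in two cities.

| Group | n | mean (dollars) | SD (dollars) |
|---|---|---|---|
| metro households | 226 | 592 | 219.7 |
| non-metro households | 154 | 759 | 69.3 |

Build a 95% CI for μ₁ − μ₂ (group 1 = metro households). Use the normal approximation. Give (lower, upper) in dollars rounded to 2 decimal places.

Per-group SEs: s₁/√n₁ = 219.7/√226 = 14.6142, s₂/√n₂ = 69.3/√154 = 5.5844.
Unpooled SE of the difference: √(213.57484164 + 31.18552336) = 15.6448.
Margin of error = z* · SE = 1.960 × 15.6448 = 30.6638.
x̄₁ − x̄₂ = 592 − 759 = -167.0000.
CI: -167.0000 ± 30.6638 = (-197.66, -136.34).

(-197.66, -136.34)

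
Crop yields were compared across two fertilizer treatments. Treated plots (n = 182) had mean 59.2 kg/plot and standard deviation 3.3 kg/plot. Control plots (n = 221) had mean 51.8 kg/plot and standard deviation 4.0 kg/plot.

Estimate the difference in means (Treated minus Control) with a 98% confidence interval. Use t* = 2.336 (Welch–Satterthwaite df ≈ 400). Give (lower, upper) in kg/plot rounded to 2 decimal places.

Per-group SEs: s₁/√n₁ = 3.3/√182 = 0.2446, s₂/√n₂ = 4.0/√221 = 0.2691.
Unpooled SE of the difference: √(0.05982916 + 0.07241481) = 0.3637.
Margin of error = t* · SE = 2.336 × 0.3637 = 0.8496.
x̄₁ − x̄₂ = 59.2 − 51.8 = 7.4000.
CI: 7.4000 ± 0.8496 = (6.55, 8.25).

(6.55, 8.25)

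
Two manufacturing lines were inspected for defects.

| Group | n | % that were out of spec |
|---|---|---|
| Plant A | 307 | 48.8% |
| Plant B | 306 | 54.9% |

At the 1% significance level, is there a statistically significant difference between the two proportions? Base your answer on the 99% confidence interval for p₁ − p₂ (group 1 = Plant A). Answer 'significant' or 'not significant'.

not significant

SE₁ = √(p̂₁(1−p̂₁)/n₁) = √(0.4880·0.5120/307) = 0.02853; SE₂ = √(0.5490·0.4510/306) = 0.02845.
Independent samples: SE of the difference = √(SE₁² + SE₂²) = √(0.0008139609 + 0.0008094025) = 0.04029.
z* for 99% confidence is 2.576, so the margin of error is 2.576 × 0.04029 = 0.10379.
Point estimate p̂₁ − p̂₂ = 0.4880 − 0.5490 = -0.0610.
-0.0610 ± 0.10379 → (-0.16479, 0.04279).
The interval (-0.16479, 0.04279) contains 0, so the difference is not significant.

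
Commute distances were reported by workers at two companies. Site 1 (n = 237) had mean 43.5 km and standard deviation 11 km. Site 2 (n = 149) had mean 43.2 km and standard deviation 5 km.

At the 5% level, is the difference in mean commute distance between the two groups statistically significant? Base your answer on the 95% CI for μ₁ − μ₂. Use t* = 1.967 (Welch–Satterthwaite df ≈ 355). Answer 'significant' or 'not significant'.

Per-group SEs: s₁/√n₁ = 11/√237 = 0.7145, s₂/√n₂ = 5/√149 = 0.4096.
Unpooled SE of the difference: √(0.51051025 + 0.16777216) = 0.8236.
Margin of error = t* · SE = 1.967 × 0.8236 = 1.6200.
x̄₁ − x̄₂ = 43.5 − 43.2 = 0.3000.
CI: 0.3000 ± 1.6200 = (-1.3200, 1.9200).
The interval (-1.3200, 1.9200) contains 0, so the difference is not significant.

not significant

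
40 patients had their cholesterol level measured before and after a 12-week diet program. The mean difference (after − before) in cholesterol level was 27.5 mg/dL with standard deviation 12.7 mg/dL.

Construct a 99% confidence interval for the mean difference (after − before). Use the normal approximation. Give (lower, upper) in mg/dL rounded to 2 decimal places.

This is a matched-pairs design, so SE = s_d/√n = 12.7/√40 = 2.0080.
Margin = 2.576 × 2.0080 = 5.1726; the interval is 27.5 ± 5.1726 = (22.33, 32.67).

(22.33, 32.67)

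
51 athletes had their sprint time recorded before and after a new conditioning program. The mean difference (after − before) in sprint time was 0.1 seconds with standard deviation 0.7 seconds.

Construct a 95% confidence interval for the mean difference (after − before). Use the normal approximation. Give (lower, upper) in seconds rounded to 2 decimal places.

(-0.09, 0.29)

This is a matched-pairs design, so SE = s_d/√n = 0.7/√51 = 0.0980.
Margin = 1.960 × 0.0980 = 0.1921; the interval is 0.1 ± 0.1921 = (-0.09, 0.29).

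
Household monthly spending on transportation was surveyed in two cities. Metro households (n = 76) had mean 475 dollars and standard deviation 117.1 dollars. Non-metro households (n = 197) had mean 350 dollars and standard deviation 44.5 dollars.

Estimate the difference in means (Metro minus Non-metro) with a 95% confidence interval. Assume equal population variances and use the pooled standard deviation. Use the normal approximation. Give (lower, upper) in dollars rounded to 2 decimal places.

(105.86, 144.14)

s_p = √[((n₁−1)s₁² + (n₂−1)s₂²)/(n₁+n₂−2)] = √[(75·117.1² + 196·44.5²)/271] = 72.2991.
SE = 72.2991·√(1/76 + 1/197) = 9.7628.
With z* = 1.960, margin = 1.960 × 9.7628 = 19.1351.
x̄₁ − x̄₂ = 475 − 350 = 125.0000; interval 125.0000 ± 19.1351 = (105.86, 144.14).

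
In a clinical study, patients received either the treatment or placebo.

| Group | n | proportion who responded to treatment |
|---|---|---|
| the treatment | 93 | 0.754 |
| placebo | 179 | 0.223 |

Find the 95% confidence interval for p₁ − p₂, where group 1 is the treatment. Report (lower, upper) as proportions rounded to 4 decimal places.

Each SE is √(p̂(1−p̂)/n): √(0.7540·0.2460/93) = 0.04466 and √(0.2230·0.7770/179) = 0.03111.
SE(p̂₁ − p̂₂) = √(SE₁² + SE₂²) = √(0.0019945156 + 0.0009678321) = 0.05443, since the two samples are independent.
At 95% confidence z* = 1.960; margin = 1.960 × 0.05443 = 0.10668.
The difference is 0.7540 − 0.2230 = 0.5310, so the interval is 0.5310 ± 0.10668 = (0.4243, 0.6377).

(0.4243, 0.6377)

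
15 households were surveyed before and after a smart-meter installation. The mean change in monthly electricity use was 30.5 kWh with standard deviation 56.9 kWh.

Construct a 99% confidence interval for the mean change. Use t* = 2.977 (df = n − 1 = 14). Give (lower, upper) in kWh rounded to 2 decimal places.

(-13.24, 74.24)

Paired design: SE = s_d/√n = 56.9/√15 = 14.6915.
t* = 2.977; margin of error = 2.977 × 14.6915 = 43.7366.
30.5 ± 43.7366 → (-13.24, 74.24).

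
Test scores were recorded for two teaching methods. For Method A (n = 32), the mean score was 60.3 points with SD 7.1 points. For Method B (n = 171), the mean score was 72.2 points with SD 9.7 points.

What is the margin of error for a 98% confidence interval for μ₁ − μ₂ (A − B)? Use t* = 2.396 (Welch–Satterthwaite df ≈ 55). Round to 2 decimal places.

Standard errors of each mean: 7.1/√32 = 1.2551 and 9.7/√171 = 0.7418.
SE(x̄₁ − x̄₂) = √(1.2551² + 0.7418²) = 1.4579 for independent samples with unequal variances.
With t* = 2.396, the margin is 2.396 × 1.4579 = 3.4931.

3.49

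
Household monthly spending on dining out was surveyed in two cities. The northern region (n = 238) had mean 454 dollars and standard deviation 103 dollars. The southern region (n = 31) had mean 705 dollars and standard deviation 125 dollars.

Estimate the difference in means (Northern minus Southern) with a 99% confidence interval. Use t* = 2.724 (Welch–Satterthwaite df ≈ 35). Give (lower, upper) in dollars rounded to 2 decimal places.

(-314.80, -187.20)

Standard errors of each mean: 103/√238 = 6.6765 and 125/√31 = 22.4507.
SE(x̄₁ − x̄₂) = √(6.6765² + 22.4507²) = 23.4224 for independent samples with unequal variances.
With t* = 2.724, the margin is 2.724 × 23.4224 = 63.8026.
x̄₁ − x̄₂ = 454 − 705 = -251.0000; the interval is -251.0000 ± 63.8026 = (-314.80, -187.20).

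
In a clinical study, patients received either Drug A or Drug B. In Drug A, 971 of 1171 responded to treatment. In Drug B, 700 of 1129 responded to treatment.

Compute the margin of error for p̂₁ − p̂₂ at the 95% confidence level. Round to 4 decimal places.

Sample proportions: 971/1171 = 0.8292, 700/1129 = 0.6200.
Each SE is √(p̂(1−p̂)/n): √(0.8292·0.1708/1171) = 0.01100 and √(0.6200·0.3800/1129) = 0.01445.
SE(p̂₁ − p̂₂) = √(SE₁² + SE₂²) = √(0.000121 + 0.0002088025) = 0.01816, since the two samples are independent.
At 95% confidence z* = 1.960; margin = 1.960 × 0.01816 = 0.03559.

0.0356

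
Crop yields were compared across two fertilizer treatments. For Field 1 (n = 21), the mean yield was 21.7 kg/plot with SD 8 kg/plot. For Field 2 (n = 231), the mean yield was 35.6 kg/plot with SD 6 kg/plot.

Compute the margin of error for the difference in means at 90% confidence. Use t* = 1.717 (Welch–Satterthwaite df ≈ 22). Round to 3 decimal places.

3.073

SE₁ = s₁/√n₁ = 8/√21 = 1.7457; SE₂ = 6/√231 = 0.3948.
Independent samples, unequal variances: SE_diff = √(SE₁² + SE₂²) = √(3.04746849 + 0.15586704) = 1.7898.
t* = 1.717, so margin of error = 1.717 × 1.7898 = 3.0731.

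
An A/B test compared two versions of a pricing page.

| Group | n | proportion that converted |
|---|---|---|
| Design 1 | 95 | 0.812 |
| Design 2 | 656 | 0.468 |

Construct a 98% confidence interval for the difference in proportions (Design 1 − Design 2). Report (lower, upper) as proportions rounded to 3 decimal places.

(0.240, 0.448)

SE₁ = √(p̂₁(1−p̂₁)/n₁) = √(0.8120·0.1880/95) = 0.04009; SE₂ = √(0.4680·0.5320/656) = 0.01948.
Independent samples: SE of the difference = √(SE₁² + SE₂²) = √(0.0016072081 + 0.0003794704) = 0.04457.
z* for 98% confidence is 2.326, so the margin of error is 2.326 × 0.04457 = 0.10367.
Point estimate p̂₁ − p̂₂ = 0.8120 − 0.4680 = 0.3440.
0.3440 ± 0.10367 → (0.240, 0.448).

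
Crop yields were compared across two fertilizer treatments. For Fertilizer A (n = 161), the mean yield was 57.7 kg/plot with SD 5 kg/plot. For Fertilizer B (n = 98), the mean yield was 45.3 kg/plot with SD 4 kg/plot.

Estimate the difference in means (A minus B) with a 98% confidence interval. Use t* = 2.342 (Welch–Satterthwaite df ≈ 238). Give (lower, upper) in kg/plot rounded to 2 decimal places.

(11.08, 13.72)

Per-group SEs: s₁/√n₁ = 5/√161 = 0.3941, s₂/√n₂ = 4/√98 = 0.4041.
Unpooled SE of the difference: √(0.15531481 + 0.16329681) = 0.5645.
Margin of error = t* · SE = 2.342 × 0.5645 = 1.3221.
x̄₁ − x̄₂ = 57.7 − 45.3 = 12.4000.
CI: 12.4000 ± 1.3221 = (11.08, 13.72).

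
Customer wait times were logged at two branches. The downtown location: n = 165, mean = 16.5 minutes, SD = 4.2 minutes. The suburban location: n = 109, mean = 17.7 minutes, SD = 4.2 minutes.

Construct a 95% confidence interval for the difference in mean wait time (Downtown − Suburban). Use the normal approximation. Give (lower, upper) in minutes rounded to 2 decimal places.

(-2.22, -0.18)

SE₁ = s₁/√n₁ = 4.2/√165 = 0.3270; SE₂ = 4.2/√109 = 0.4023.
Independent samples, unequal variances: SE_diff = √(SE₁² + SE₂²) = √(0.106929 + 0.16184529) = 0.5184.
z* = 1.960, so margin of error = 1.960 × 0.5184 = 1.0161.
Difference in means = 16.5 − 17.7 = -1.2000.
-1.2000 ± 1.0161 → (-2.22, -0.18).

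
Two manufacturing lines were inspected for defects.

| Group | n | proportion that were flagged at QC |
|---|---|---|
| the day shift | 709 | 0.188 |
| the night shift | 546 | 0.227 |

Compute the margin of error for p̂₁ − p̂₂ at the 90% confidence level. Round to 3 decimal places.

Each SE is √(p̂(1−p̂)/n): √(0.1880·0.8120/709) = 0.01467 and √(0.2270·0.7730/546) = 0.01793.
SE(p̂₁ − p̂₂) = √(SE₁² + SE₂²) = √(0.0002152089 + 0.0003214849) = 0.02317, since the two samples are independent.
At 90% confidence z* = 1.645; margin = 1.645 × 0.02317 = 0.03811.

0.038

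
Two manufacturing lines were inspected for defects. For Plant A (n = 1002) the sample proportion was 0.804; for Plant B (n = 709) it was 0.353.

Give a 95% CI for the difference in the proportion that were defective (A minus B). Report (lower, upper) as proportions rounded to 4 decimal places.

(0.4081, 0.4939)

The two standard errors are √(0.8040×0.1960/1002) = 0.01254 and √(0.3530×0.6470/709) = 0.01795.
Because the samples are independent, SE_diff = √(0.01254² + 0.01795²) = 0.02190.
Using z* = 1.960 for 95%, ME = 1.960 × 0.02190 = 0.04292.
p̂₁ − p̂₂ = 0.4510; interval 0.4510 ± 0.04292 gives (0.4081, 0.4939).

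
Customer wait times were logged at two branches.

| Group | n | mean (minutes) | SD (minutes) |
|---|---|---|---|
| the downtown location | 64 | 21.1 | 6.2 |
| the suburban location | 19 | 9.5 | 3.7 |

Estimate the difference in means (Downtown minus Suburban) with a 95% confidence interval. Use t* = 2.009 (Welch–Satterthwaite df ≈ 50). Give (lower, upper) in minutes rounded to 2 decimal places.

(9.29, 13.91)

SE₁ = s₁/√n₁ = 6.2/√64 = 0.7750; SE₂ = 3.7/√19 = 0.8488.
Independent samples, unequal variances: SE_diff = √(SE₁² + SE₂²) = √(0.600625 + 0.72046144) = 1.1494.
t* = 2.009, so margin of error = 2.009 × 1.1494 = 2.3091.
Difference in means = 21.1 − 9.5 = 11.6000.
11.6000 ± 2.3091 → (9.29, 13.91).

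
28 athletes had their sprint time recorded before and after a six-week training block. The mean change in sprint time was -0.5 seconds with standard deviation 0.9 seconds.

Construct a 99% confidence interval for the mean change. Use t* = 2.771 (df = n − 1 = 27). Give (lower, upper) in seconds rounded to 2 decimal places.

(-0.97, -0.03)

Paired design: SE = s_d/√n = 0.9/√28 = 0.1701.
t* = 2.771; margin of error = 2.771 × 0.1701 = 0.4713.
-0.5 ± 0.4713 → (-0.97, -0.03).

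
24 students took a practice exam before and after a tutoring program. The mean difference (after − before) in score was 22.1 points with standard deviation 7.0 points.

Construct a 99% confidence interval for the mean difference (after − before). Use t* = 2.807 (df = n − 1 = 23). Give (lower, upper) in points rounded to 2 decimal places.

This is a matched-pairs design, so SE = s_d/√n = 7.0/√24 = 1.4289.
Margin = 2.807 × 1.4289 = 4.0109; the interval is 22.1 ± 4.0109 = (18.09, 26.11).

(18.09, 26.11)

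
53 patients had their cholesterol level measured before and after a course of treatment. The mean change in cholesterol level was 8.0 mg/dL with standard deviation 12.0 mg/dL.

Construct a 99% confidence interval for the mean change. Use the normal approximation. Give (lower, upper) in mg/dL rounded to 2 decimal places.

(3.75, 12.25)

This is a matched-pairs design, so SE = s_d/√n = 12.0/√53 = 1.6483.
Margin = 2.576 × 1.6483 = 4.2460; the interval is 8.0 ± 4.2460 = (3.75, 12.25).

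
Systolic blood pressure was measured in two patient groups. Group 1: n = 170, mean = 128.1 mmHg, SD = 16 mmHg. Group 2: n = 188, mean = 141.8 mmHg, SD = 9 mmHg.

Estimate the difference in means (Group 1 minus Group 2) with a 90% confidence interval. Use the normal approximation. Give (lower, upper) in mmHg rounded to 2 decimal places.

(-15.99, -11.41)

Per-group SEs: s₁/√n₁ = 16/√170 = 1.2271, s₂/√n₂ = 9/√188 = 0.6564.
Unpooled SE of the difference: √(1.50577441 + 0.43086096) = 1.3916.
Margin of error = z* · SE = 1.645 × 1.3916 = 2.2892.
x̄₁ − x̄₂ = 128.1 − 141.8 = -13.7000.
CI: -13.7000 ± 2.2892 = (-15.99, -11.41).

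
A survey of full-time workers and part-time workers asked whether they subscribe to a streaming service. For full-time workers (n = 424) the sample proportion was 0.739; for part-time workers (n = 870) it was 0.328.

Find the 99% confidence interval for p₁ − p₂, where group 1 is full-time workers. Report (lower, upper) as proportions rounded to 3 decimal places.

(0.342, 0.480)

Each SE is √(p̂(1−p̂)/n): √(0.7390·0.2610/424) = 0.02133 and √(0.3280·0.6720/870) = 0.01592.
SE(p̂₁ − p̂₂) = √(SE₁² + SE₂²) = √(0.0004549689 + 0.0002534464) = 0.02662, since the two samples are independent.
At 99% confidence z* = 2.576; margin = 2.576 × 0.02662 = 0.06857.
The difference is 0.7390 − 0.3280 = 0.4110, so the interval is 0.4110 ± 0.06857 = (0.342, 0.480).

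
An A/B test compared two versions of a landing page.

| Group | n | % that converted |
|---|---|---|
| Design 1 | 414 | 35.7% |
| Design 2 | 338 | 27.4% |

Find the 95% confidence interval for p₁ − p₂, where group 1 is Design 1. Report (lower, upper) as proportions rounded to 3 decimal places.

(0.017, 0.149)

The two standard errors are √(0.3570×0.6430/414) = 0.02355 and √(0.2740×0.7260/338) = 0.02426.
Because the samples are independent, SE_diff = √(0.02355² + 0.02426²) = 0.03381.
Using z* = 1.960 for 95%, ME = 1.960 × 0.03381 = 0.06627.
p̂₁ − p̂₂ = 0.0830; interval 0.0830 ± 0.06627 gives (0.017, 0.149).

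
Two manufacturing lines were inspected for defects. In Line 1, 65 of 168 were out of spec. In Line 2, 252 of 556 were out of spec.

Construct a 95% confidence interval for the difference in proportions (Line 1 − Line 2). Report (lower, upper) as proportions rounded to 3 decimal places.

(-0.151, 0.018)

First, p̂₁ = 65/168 = 0.3869; p̂₂ = 252/556 = 0.4532.
The two standard errors are √(0.3869×0.6131/168) = 0.03758 and √(0.4532×0.5468/556) = 0.02111.
Because the samples are independent, SE_diff = √(0.03758² + 0.02111²) = 0.04310.
Using z* = 1.960 for 95%, ME = 1.960 × 0.04310 = 0.08448.
p̂₁ − p̂₂ = -0.0663; interval -0.0663 ± 0.08448 gives (-0.151, 0.018).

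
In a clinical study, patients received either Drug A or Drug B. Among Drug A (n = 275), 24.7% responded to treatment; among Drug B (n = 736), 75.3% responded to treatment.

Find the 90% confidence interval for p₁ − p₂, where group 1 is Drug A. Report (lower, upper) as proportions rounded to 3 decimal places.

(-0.556, -0.456)

SE₁ = √(p̂₁(1−p̂₁)/n₁) = √(0.2470·0.7530/275) = 0.02601; SE₂ = √(0.7530·0.2470/736) = 0.01590.
Independent samples: SE of the difference = √(SE₁² + SE₂²) = √(0.0006765201 + 0.00025281) = 0.03048.
z* for 90% confidence is 1.645, so the margin of error is 1.645 × 0.03048 = 0.05014.
Point estimate p̂₁ − p̂₂ = 0.2470 − 0.7530 = -0.5060.
-0.5060 ± 0.05014 → (-0.556, -0.456).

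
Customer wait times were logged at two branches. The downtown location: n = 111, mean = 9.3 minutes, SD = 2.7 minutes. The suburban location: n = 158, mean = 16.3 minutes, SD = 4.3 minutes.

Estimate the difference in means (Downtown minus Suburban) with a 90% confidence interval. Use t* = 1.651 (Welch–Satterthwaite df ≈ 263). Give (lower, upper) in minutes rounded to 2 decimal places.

Per-group SEs: s₁/√n₁ = 2.7/√111 = 0.2563, s₂/√n₂ = 4.3/√158 = 0.3421.
Unpooled SE of the difference: √(0.06568969 + 0.11703241) = 0.4275.
Margin of error = t* · SE = 1.651 × 0.4275 = 0.7058.
x̄₁ − x̄₂ = 9.3 − 16.3 = -7.0000.
CI: -7.0000 ± 0.7058 = (-7.71, -6.29).

(-7.71, -6.29)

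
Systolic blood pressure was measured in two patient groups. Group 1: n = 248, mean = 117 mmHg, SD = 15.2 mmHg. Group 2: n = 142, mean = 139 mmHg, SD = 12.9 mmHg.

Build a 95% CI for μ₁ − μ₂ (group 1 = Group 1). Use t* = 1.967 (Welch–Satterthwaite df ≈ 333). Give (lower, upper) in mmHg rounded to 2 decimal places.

SE₁ = s₁/√n₁ = 15.2/√248 = 0.9652; SE₂ = 12.9/√142 = 1.0825.
Independent samples, unequal variances: SE_diff = √(SE₁² + SE₂²) = √(0.93161104 + 1.17180625) = 1.4503.
t* = 1.967, so margin of error = 1.967 × 1.4503 = 2.8527.
Difference in means = 117 − 139 = -22.0000.
-22.0000 ± 2.8527 → (-24.85, -19.15).

(-24.85, -19.15)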